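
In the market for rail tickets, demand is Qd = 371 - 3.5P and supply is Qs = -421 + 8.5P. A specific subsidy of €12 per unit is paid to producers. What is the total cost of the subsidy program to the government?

Government cost = €2037

Pre-subsidy: 371 - 3.5P = -421 + 8.5P gives P* = 66, Q* = 140.
With the subsidy, sellers receive Ps = Pb + 12 for each unit, where Pb is the price buyers pay.
Supply in terms of Pb becomes Qs = -421 + 8.5(Pb + 12) = -319 + 8.5Pb. Setting this equal to demand: 371 - 3.5Pb = -319 + 8.5Pb, so Pb = 57.5.
Sellers receive Ps = 57.5 + 12 = 69.5; Q' = 371 − 3.5·57.5 = 169.75.
Government outlay = subsidy × quantity = 12 × 169.75 = 2037.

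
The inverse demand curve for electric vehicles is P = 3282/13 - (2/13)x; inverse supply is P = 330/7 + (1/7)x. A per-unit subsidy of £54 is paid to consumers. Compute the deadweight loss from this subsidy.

Pre-subsidy: 3282/13 - (2/13)x = 330/7 + (1/7)x gives x* = 692 and P* = 146.
With the rebate, buyers effectively pay Pb = Ps − 54, where Ps is the price sellers receive.
On the curves, Pb = 3282/13 - (2/13)x and Ps = 330/7 + (1/7)x; the wedge Ps − Pb = 54 gives 330/7 + (1/7)x − (3282/13 - (2/13)x) = 54, so x' = 874.
Then Pb = 3282/13 − (2/13)·874 = 118 and Ps = 330/7 + (1/7)·874 = 172.
The subsidy expands output by 874 − 692 = 182 past the efficient level; on those units the gap between marginal cost and willingness to pay runs from 0 up to 54.
DWL = ½ × 54 × 182 = 4914.

Deadweight loss = £4914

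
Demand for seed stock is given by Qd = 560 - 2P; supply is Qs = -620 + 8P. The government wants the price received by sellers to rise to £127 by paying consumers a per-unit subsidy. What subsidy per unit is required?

Required subsidy s = £45 per unit

At a seller price of 127, quantity supplied is -620 + 8·127 = 396.
Buyers absorb 396 only when they pay Pb with 560 − 2·Pb = 396, i.e. Pb = 82.
s = Ps − Pb = 127 − 82 = 45.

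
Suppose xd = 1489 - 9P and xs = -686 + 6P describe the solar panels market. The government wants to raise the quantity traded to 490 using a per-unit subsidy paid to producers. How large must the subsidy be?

Required subsidy s = 85 per unit

At x = 490, invert demand for the buyer price: Pb = (1489 − 490)/9 = 111; invert supply for the seller price: Ps = (490 − (-686))/6 = 196.
The subsidy must fill the gap: s = Ps − Pb = 196 − 111 = 85.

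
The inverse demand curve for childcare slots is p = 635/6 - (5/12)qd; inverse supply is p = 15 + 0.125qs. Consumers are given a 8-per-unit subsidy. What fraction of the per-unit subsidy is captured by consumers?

Consumer share = 10/13

Pre-subsidy: 635/6 - (5/12)q = 15 + 0.125q gives q* = 2180/13 and p* = 935/26.
With the rebate, buyers effectively pay pb = ps − 8, where ps is the price sellers receive.
On the curves, pb = 635/6 - (5/12)q and ps = 15 + 0.125q; the wedge ps − pb = 8 gives 15 + 0.125q − (635/6 - (5/12)q) = 8, so q' = 2372/13.
Then pb = 635/6 − (5/12)·(2372/13) = 775/26 and ps = 15 + 0.125·(2372/13) = 983/26.
Buyers' price falls by p* − pb = 935/26 − 775/26 = 80/13; sellers' price rises by ps − p* = 983/26 − 935/26 = 24/13.
So consumers capture (80/13)/8 = 10/13 of each unit of subsidy.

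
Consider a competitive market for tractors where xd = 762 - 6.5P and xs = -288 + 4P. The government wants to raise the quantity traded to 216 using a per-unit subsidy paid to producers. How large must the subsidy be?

At x = 216, invert demand for the buyer price: Pb = (762 − 216)/6.5 = 84; invert supply for the seller price: Ps = (216 − (-288))/4 = 126.
The subsidy must fill the gap: s = Ps − Pb = 126 − 84 = 42.

Required subsidy s = 42 per unit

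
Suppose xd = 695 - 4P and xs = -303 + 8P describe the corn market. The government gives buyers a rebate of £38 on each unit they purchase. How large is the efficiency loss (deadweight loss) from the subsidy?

Deadweight loss = 5776/3

Pre-subsidy: 695 - 4P = -303 + 8P gives P* = 499/6, x* = 1087/3.
With the rebate, buyers effectively pay Pb = Ps − 38, where Ps is the price sellers receive.
Demand in terms of Ps becomes xd = 695 − 4(Ps − 38) = 847 - 4Ps. Setting this equal to supply: 847 - 4Ps = -303 + 8Ps, so Ps = 575/6.
Buyers pay Pb = 575/6 − 38 = 347/6; x' = -303 + 8·(575/6) = 1391/3.
The subsidy expands output by 1391/3 − 1087/3 = 304/3 past the efficient level; on those units the gap between marginal cost and willingness to pay runs from 0 up to 38.
DWL = ½ × 38 × 304/3 = 5776/3.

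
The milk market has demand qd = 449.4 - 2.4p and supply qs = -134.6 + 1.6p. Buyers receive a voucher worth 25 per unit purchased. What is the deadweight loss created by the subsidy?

Pre-subsidy: 449.4 - 2.4p = -134.6 + 1.6p gives p* = 146, q* = 99.
With the rebate, buyers effectively pay pb = ps − 25, where ps is the price sellers receive.
Demand in terms of ps becomes qd = 449.4 − 2.4(ps − 25) = 509.4 - 2.4ps. Setting this equal to supply: 509.4 - 2.4ps = -134.6 + 1.6ps, so ps = 161.
Buyers pay pb = 161 − 25 = 136; q' = -134.6 + 1.6·161 = 123.
The subsidy expands output by 123 − 99 = 24 past the efficient level; on those units the gap between marginal cost and willingness to pay runs from 0 up to 25.
DWL = ½ × 25 × 24 = 300.

Deadweight loss = 300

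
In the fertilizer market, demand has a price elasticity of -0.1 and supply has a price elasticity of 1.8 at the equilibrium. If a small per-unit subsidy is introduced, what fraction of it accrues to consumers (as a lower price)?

For a small subsidy around the equilibrium, the benefit split depends on the relative slopes, which at a point are proportional to the elasticities.
Buyer share = εs/(εs + |εd|) = 1.8/(1.8 + 0.1) = 18/19; seller share = |εd|/(εs + |εd|) = 1/19.

Consumer share = 18/19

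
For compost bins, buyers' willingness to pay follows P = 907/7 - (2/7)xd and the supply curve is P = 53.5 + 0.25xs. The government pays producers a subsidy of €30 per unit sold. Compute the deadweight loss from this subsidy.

Deadweight loss = €840

Pre-subsidy: 907/7 - (2/7)x = 53.5 + 0.25x gives x* = 142 and P* = 89.
With the subsidy, sellers receive Ps = Pb + 30 for each unit, where Pb is the price buyers pay.
On the curves, Pb = 907/7 - (2/7)x and Ps = 53.5 + 0.25x; the wedge Ps − Pb = 30 gives 53.5 + 0.25x − (907/7 - (2/7)x) = 30, so x' = 198.
Then Pb = 907/7 − (2/7)·198 = 73 and Ps = 53.5 + 0.25·198 = 103.
The subsidy expands output by 198 − 142 = 56 past the efficient level; on those units the gap between marginal cost and willingness to pay runs from 0 up to 30.
DWL = ½ × 30 × 56 = 840.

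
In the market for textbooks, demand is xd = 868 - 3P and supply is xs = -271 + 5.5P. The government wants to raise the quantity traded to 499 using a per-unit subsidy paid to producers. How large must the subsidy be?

Required subsidy s = 17 per unit

At x = 499, invert demand for the buyer price: Pb = (868 − 499)/3 = 123; invert supply for the seller price: Ps = (499 − (-271))/5.5 = 140.
The subsidy must fill the gap: s = Ps − Pb = 140 − 123 = 17.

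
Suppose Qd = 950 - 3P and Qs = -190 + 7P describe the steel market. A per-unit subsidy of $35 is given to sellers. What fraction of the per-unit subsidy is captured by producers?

Producer share = 0.3

Pre-subsidy: 950 - 3P = -190 + 7P gives P* = 114, Q* = 608.
With the subsidy, sellers receive Ps = Pb + 35 for each unit, where Pb is the price buyers pay.
Supply in terms of Pb becomes Qs = -190 + 7(Pb + 35) = 55 + 7Pb. Setting this equal to demand: 950 - 3Pb = 55 + 7Pb, so Pb = 89.5.
Sellers receive Ps = 89.5 + 35 = 124.5; Q' = 950 − 3·89.5 = 681.5.
Buyers' price falls by P* − Pb = 114 − 89.5 = 24.5; sellers' price rises by Ps − P* = 124.5 − 114 = 10.5.
So producers capture 10.5/35 = 0.3 of each unit of subsidy.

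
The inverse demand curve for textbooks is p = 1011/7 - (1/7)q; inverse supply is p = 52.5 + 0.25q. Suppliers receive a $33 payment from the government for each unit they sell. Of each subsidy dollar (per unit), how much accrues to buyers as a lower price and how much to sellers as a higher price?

Pre-subsidy: 1011/7 - (1/7)q = 52.5 + 0.25q gives q* = 234 and p* = 111.
With the subsidy, sellers receive ps = pb + 33 for each unit, where pb is the price buyers pay.
On the curves, pb = 1011/7 - (1/7)q and ps = 52.5 + 0.25q; the wedge ps − pb = 33 gives 52.5 + 0.25q − (1011/7 - (1/7)q) = 33, so q' = 318.
Then pb = 1011/7 − (1/7)·318 = 99 and ps = 52.5 + 0.25·318 = 132.
Buyers' price falls by p* − pb = 111 − 99 = 12; sellers' price rises by ps − p* = 132 − 111 = 21.

Buyers gain $12 per unit; sellers gain $21 per unit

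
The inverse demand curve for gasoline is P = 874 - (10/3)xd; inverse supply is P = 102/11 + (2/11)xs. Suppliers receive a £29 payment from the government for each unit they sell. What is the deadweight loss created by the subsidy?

Deadweight loss = £119.625

Pre-subsidy: 874 - (10/3)x = 102/11 + (2/11)x gives x* = 246 and P* = 54.
With the subsidy, sellers receive Ps = Pb + 29 for each unit, where Pb is the price buyers pay.
On the curves, Pb = 874 - (10/3)x and Ps = 102/11 + (2/11)x; the wedge Ps − Pb = 29 gives 102/11 + (2/11)x − (874 - (10/3)x) = 29, so x' = 254.25.
Then Pb = 874 − (10/3)·254.25 = 26.5 and Ps = 102/11 + (2/11)·254.25 = 55.5.
The subsidy expands output by 254.25 − 246 = 8.25 past the efficient level; on those units the gap between marginal cost and willingness to pay runs from 0 up to 29.
DWL = ½ × 29 × 8.25 = 119.625.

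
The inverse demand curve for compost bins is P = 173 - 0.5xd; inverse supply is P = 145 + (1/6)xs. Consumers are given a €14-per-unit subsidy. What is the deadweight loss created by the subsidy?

Deadweight loss = €147

Pre-subsidy: 173 - 0.5x = 145 + (1/6)x gives x* = 42 and P* = 152.
With the rebate, buyers effectively pay Pb = Ps − 14, where Ps is the price sellers receive.
On the curves, Pb = 173 - 0.5x and Ps = 145 + (1/6)x; the wedge Ps − Pb = 14 gives 145 + (1/6)x − (173 - 0.5x) = 14, so x' = 63.
Then Pb = 173 − 0.5·63 = 141.5 and Ps = 145 + (1/6)·63 = 155.5.
The subsidy expands output by 63 − 42 = 21 past the efficient level; on those units the gap between marginal cost and willingness to pay runs from 0 up to 14.
DWL = ½ × 14 × 21 = 147.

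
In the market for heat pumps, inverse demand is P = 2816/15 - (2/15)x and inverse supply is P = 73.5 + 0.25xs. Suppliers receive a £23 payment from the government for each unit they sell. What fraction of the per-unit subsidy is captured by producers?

Producer share = 15/23

Pre-subsidy: 2816/15 - (2/15)x = 73.5 + 0.25x gives x* = 298 and P* = 148.
With the subsidy, sellers receive Ps = Pb + 23 for each unit, where Pb is the price buyers pay.
On the curves, Pb = 2816/15 - (2/15)x and Ps = 73.5 + 0.25x; the wedge Ps − Pb = 23 gives 73.5 + 0.25x − (2816/15 - (2/15)x) = 23, so x' = 358.
Then Pb = 2816/15 − (2/15)·358 = 140 and Ps = 73.5 + 0.25·358 = 163.
Buyers' price falls by P* − Pb = 148 − 140 = 8; sellers' price rises by Ps − P* = 163 − 148 = 15.
So producers capture 15/23 = 15/23 of each unit of subsidy.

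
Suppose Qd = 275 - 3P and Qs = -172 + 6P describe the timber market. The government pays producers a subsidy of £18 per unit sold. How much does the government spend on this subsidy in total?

Government cost = £2916

Pre-subsidy: 275 - 3P = -172 + 6P gives P* = 149/3, Q* = 126.
With the subsidy, sellers receive Ps = Pb + 18 for each unit, where Pb is the price buyers pay.
Supply in terms of Pb becomes Qs = -172 + 6(Pb + 18) = -64 + 6Pb. Setting this equal to demand: 275 - 3Pb = -64 + 6Pb, so Pb = 113/3.
Sellers receive Ps = 113/3 + 18 = 167/3; Q' = 275 − 3·(113/3) = 162.
Government outlay = subsidy × quantity = 18 × 162 = 2916.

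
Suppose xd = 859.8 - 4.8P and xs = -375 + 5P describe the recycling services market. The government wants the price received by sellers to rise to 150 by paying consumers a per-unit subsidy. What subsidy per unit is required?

Required subsidy s = 49 per unit

At a seller price of 150, quantity supplied is -375 + 5·150 = 375.
Buyers absorb 375 only when they pay Pb with 859.8 − 4.8·Pb = 375, i.e. Pb = 101.
s = Ps − Pb = 150 − 101 = 49.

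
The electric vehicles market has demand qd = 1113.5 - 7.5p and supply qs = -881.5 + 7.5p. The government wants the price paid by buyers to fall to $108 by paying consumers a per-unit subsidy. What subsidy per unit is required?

At a buyer price of 108, quantity demanded is 1113.5 − 7.5·108 = 303.5.
Sellers supply 303.5 only when they receive ps with -881.5 + 7.5·ps = 303.5, i.e. ps = 158.
s = ps − pb = 158 − 108 = 50.

Required subsidy s = $50 per unit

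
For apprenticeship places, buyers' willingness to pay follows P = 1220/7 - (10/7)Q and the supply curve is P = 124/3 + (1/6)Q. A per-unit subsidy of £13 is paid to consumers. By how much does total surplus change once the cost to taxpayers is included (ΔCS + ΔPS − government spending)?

Net change in total surplus = -3549/67

Pre-subsidy: 1220/7 - (10/7)Q = 124/3 + (1/6)Q gives Q* = 5584/67 and P* = 3700/67.
With the rebate, buyers effectively pay Pb = Ps − 13, where Ps is the price sellers receive.
On the curves, Pb = 1220/7 - (10/7)Q and Ps = 124/3 + (1/6)Q; the wedge Ps − Pb = 13 gives 124/3 + (1/6)Q − (1220/7 - (10/7)Q) = 13, so Q' = 6130/67.
Then Pb = 1220/7 − (10/7)·(6130/67) = 2920/67 and Ps = 124/3 + (1/6)·(6130/67) = 3791/67.
ΔCS = ½(5584/67 + 6130/67)(3700/67 − 2920/67) = 4568460/4489; ΔPS = ½(5584/67 + 6130/67)(3791/67 − 3700/67) = 532987/4489.
Government spending = 13 × 6130/67 = 79690/67.
Net change = 4568460/4489 + 532987/4489 − 79690/67 = -3549/67. The loss equals the DWL triangle ½·13·546/67.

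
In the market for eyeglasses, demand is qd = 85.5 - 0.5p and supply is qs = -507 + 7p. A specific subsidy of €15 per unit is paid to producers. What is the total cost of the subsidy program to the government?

Government cost = €795

Pre-subsidy: 85.5 - 0.5p = -507 + 7p gives p* = 79, q* = 46.
With the subsidy, sellers receive ps = pb + 15 for each unit, where pb is the price buyers pay.
Supply in terms of pb becomes qs = -507 + 7(pb + 15) = -402 + 7pb. Setting this equal to demand: 85.5 - 0.5pb = -402 + 7pb, so pb = 65.
Sellers receive ps = 65 + 15 = 80; q' = 85.5 − 0.5·65 = 53.
Government outlay = subsidy × quantity = 15 × 53 = 795.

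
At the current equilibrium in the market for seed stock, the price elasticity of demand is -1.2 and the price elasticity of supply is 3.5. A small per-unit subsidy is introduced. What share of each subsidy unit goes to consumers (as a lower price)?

Consumer share = 35/47

For a small subsidy around the equilibrium, the benefit split depends on the relative slopes, which at a point are proportional to the elasticities.
Buyer share = εs/(εs + |εd|) = 3.5/(3.5 + 1.2) = 35/47; seller share = |εd|/(εs + |εd|) = 12/47.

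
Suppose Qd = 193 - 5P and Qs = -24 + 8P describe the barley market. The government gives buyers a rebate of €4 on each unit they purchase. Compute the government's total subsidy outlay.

Pre-subsidy: 193 - 5P = -24 + 8P gives P* = 217/13, Q* = 1424/13.
With the rebate, buyers effectively pay Pb = Ps − 4, where Ps is the price sellers receive.
Demand in terms of Ps becomes Qd = 193 − 5(Ps − 4) = 213 - 5Ps. Setting this equal to supply: 213 - 5Ps = -24 + 8Ps, so Ps = 237/13.
Buyers pay Pb = 237/13 − 4 = 185/13; Q' = -24 + 8·(237/13) = 1584/13.
Government outlay = subsidy × quantity = 4 × 1584/13 = 6336/13.

Government cost = 6336/13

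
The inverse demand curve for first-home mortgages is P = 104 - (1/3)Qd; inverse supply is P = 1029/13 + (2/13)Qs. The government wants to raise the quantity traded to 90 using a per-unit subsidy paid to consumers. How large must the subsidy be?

Required subsidy s = 19 per unit

At Q = 90, from the demand curve buyers pay Pb = 104 − (1/3)·90 = 74; from the supply curve sellers need Ps = 1029/13 + (2/13)·90 = 93.
The subsidy must fill the gap: s = Ps − Pb = 93 − 74 = 19.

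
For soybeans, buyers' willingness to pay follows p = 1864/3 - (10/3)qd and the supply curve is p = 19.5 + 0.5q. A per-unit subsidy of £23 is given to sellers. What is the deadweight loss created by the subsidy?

Deadweight loss = £69

Pre-subsidy: 1864/3 - (10/3)q = 19.5 + 0.5q gives q* = 157 and p* = 98.
With the subsidy, sellers receive ps = pb + 23 for each unit, where pb is the price buyers pay.
On the curves, pb = 1864/3 - (10/3)q and ps = 19.5 + 0.5q; the wedge ps − pb = 23 gives 19.5 + 0.5q − (1864/3 - (10/3)q) = 23, so q' = 163.
Then pb = 1864/3 − (10/3)·163 = 78 and ps = 19.5 + 0.5·163 = 101.
The subsidy expands output by 163 − 157 = 6 past the efficient level; on those units the gap between marginal cost and willingness to pay runs from 0 up to 23.
DWL = ½ × 23 × 6 = 69.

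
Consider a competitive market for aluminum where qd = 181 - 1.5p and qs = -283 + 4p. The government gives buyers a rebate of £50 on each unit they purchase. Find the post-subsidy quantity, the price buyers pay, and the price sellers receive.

Pre-subsidy: 181 - 1.5p = -283 + 4p gives p* = 928/11, q* = 599/11.
With the rebate, buyers effectively pay pb = ps − 50, where ps is the price sellers receive.
Demand in terms of ps becomes qd = 181 − 1.5(ps − 50) = 256 - 1.5ps. Setting this equal to supply: 256 - 1.5ps = -283 + 4ps, so ps = 98.
Buyers pay pb = 98 − 50 = 48; q' = -283 + 4·98 = 109.

q' = 109; buyers pay £48; sellers receive £98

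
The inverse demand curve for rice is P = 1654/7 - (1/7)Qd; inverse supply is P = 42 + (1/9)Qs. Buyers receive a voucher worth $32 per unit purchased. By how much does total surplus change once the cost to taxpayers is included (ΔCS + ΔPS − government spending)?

Net change in total surplus = -$2016

Pre-subsidy: 1654/7 - (1/7)Q = 42 + (1/9)Q gives Q* = 765 and P* = 127.
With the rebate, buyers effectively pay Pb = Ps − 32, where Ps is the price sellers receive.
On the curves, Pb = 1654/7 - (1/7)Q and Ps = 42 + (1/9)Q; the wedge Ps − Pb = 32 gives 42 + (1/9)Q − (1654/7 - (1/7)Q) = 32, so Q' = 891.
Then Pb = 1654/7 − (1/7)·891 = 109 and Ps = 42 + (1/9)·891 = 141.
ΔCS = ½(765 + 891)(127 − 109) = 14904; ΔPS = ½(765 + 891)(141 − 127) = 11592.
Government spending = 32 × 891 = 28512.
Net change = 14904 + 11592 − 28512 = -2016. The loss equals the DWL triangle ½·32·126.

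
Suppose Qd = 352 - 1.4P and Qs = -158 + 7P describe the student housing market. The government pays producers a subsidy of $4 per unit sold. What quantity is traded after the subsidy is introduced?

Q' = 815/3

Pre-subsidy: 352 - 1.4P = -158 + 7P gives P* = 425/7, Q* = 267.
With the subsidy, sellers receive Ps = Pb + 4 for each unit, where Pb is the price buyers pay.
Supply in terms of Pb becomes Qs = -158 + 7(Pb + 4) = -130 + 7Pb. Setting this equal to demand: 352 - 1.4Pb = -130 + 7Pb, so Pb = 1205/21.
Sellers receive Ps = 1205/21 + 4 = 1289/21; Q' = 352 − 1.4·(1205/21) = 815/3.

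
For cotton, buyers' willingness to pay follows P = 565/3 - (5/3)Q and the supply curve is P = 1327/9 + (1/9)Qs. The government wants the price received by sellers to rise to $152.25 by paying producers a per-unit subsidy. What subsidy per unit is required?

At a seller price of 152.25, quantity supplied is -1327 + 9·152.25 = 43.25.
Buyers absorb 43.25 only when they pay Pb = 565/3 − (5/3)·43.25 = 116.25.
s = Ps − Pb = 152.25 − 116.25 = 36.

Required subsidy s = $36 per unit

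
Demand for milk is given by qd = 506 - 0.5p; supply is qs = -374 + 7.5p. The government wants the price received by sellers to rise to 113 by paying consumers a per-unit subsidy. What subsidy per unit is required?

Required subsidy s = 48 per unit

At a seller price of 113, quantity supplied is -374 + 7.5·113 = 473.5.
Buyers absorb 473.5 only when they pay pb with 506 − 0.5·pb = 473.5, i.e. pb = 65.
s = ps − pb = 113 − 65 = 48.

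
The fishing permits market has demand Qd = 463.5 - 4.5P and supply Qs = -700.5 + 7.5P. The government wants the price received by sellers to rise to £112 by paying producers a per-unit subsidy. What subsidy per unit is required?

Required subsidy s = £40 per unit

At a seller price of 112, quantity supplied is -700.5 + 7.5·112 = 139.5.
Buyers absorb 139.5 only when they pay Pb with 463.5 − 4.5·Pb = 139.5, i.e. Pb = 72.
s = Ps − Pb = 112 − 72 = 40.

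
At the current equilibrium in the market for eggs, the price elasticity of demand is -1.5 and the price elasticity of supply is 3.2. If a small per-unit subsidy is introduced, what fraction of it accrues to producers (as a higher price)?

For a small subsidy around the equilibrium, the benefit split depends on the relative slopes, which at a point are proportional to the elasticities.
Buyer share = εs/(εs + |εd|) = 3.2/(3.2 + 1.5) = 32/47; seller share = |εd|/(εs + |εd|) = 15/47.
So producers capture 15/47 of the subsidy.

Producer share = 15/47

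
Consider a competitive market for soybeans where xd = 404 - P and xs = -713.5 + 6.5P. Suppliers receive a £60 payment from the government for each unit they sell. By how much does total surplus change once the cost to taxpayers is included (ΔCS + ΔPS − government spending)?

Net change in total surplus = -£1560

Pre-subsidy: 404 - P = -713.5 + 6.5P gives P* = 149, x* = 255.
With the subsidy, sellers receive Ps = Pb + 60 for each unit, where Pb is the price buyers pay.
Supply in terms of Pb becomes xs = -713.5 + 6.5(Pb + 60) = -323.5 + 6.5Pb. Setting this equal to demand: 404 - Pb = -323.5 + 6.5Pb, so Pb = 97.
Sellers receive Ps = 97 + 60 = 157; x' = 404 − 1·97 = 307.
ΔCS = ½(255 + 307)(149 − 97) = 14612; ΔPS = ½(255 + 307)(157 − 149) = 2248.
Government spending = 60 × 307 = 18420.
Net change = 14612 + 2248 − 18420 = -1560. The loss equals the DWL triangle ½·60·52.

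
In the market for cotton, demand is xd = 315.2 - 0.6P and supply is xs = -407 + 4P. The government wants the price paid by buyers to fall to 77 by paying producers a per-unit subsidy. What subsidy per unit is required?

At a buyer price of 77, quantity demanded is 315.2 − 0.6·77 = 269.
Sellers supply 269 only when they receive Ps with -407 + 4·Ps = 269, i.e. Ps = 169.
s = Ps − Pb = 169 − 77 = 92.

Required subsidy s = 92 per unit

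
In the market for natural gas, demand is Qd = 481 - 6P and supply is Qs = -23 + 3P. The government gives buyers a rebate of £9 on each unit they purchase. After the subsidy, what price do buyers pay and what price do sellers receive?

Buyers pay £53; sellers receive £62

Pre-subsidy: 481 - 6P = -23 + 3P gives P* = 56, Q* = 145.
With the rebate, buyers effectively pay Pb = Ps − 9, where Ps is the price sellers receive.
Demand in terms of Ps becomes Qd = 481 − 6(Ps − 9) = 535 - 6Ps. Setting this equal to supply: 535 - 6Ps = -23 + 3Ps, so Ps = 62.
Buyers pay Pb = 62 − 9 = 53; Q' = -23 + 3·62 = 163.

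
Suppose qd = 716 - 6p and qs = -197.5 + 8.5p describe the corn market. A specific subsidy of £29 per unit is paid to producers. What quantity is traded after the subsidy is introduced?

Pre-subsidy: 716 - 6p = -197.5 + 8.5p gives p* = 63, q* = 338.
With the subsidy, sellers receive ps = pb + 29 for each unit, where pb is the price buyers pay.
Supply in terms of pb becomes qs = -197.5 + 8.5(pb + 29) = 49 + 8.5pb. Setting this equal to demand: 716 - 6pb = 49 + 8.5pb, so pb = 46.
Sellers receive ps = 46 + 29 = 75; q' = 716 − 6·46 = 440.

q' = 440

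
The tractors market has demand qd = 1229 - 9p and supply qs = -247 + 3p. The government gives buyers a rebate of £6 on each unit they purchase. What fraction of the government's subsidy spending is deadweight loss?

Pre-subsidy: 1229 - 9p = -247 + 3p gives p* = 123, q* = 122.
With the rebate, buyers effectively pay pb = ps − 6, where ps is the price sellers receive.
Demand in terms of ps becomes qd = 1229 − 9(ps − 6) = 1283 - 9ps. Setting this equal to supply: 1283 - 9ps = -247 + 3ps, so ps = 127.5.
Buyers pay pb = 127.5 − 6 = 121.5; q' = -247 + 3·127.5 = 135.5.
ΔCS = ½(122 + 135.5)(123 − 121.5) = 193.125; ΔPS = ½(122 + 135.5)(127.5 − 123) = 579.375.
Government spending = 6 × 135.5 = 813.
DWL = ½ × 6 × (135.5 − 122) = 40.5; fraction = 40.5 / 813 = 27/542.

DWL / government spending = 27/542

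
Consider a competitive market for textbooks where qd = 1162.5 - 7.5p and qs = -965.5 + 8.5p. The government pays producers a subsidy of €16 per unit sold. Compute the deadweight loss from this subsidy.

Pre-subsidy: 1162.5 - 7.5p = -965.5 + 8.5p gives p* = 133, q* = 165.
With the subsidy, sellers receive ps = pb + 16 for each unit, where pb is the price buyers pay.
Supply in terms of pb becomes qs = -965.5 + 8.5(pb + 16) = -829.5 + 8.5pb. Setting this equal to demand: 1162.5 - 7.5pb = -829.5 + 8.5pb, so pb = 124.5.
Sellers receive ps = 124.5 + 16 = 140.5; q' = 1162.5 − 7.5·124.5 = 228.75.
The subsidy expands output by 228.75 − 165 = 63.75 past the efficient level; on those units the gap between marginal cost and willingness to pay runs from 0 up to 16.
DWL = ½ × 16 × 63.75 = 510.

Deadweight loss = €510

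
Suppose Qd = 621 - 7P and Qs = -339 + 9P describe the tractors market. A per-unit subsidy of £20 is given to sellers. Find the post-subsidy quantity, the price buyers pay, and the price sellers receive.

Pre-subsidy: 621 - 7P = -339 + 9P gives P* = 60, Q* = 201.
With the subsidy, sellers receive Ps = Pb + 20 for each unit, where Pb is the price buyers pay.
Supply in terms of Pb becomes Qs = -339 + 9(Pb + 20) = -159 + 9Pb. Setting this equal to demand: 621 - 7Pb = -159 + 9Pb, so Pb = 48.75.
Sellers receive Ps = 48.75 + 20 = 68.75; Q' = 621 − 7·48.75 = 279.75.

Q' = 279.75; buyers pay £48.75; sellers receive £68.75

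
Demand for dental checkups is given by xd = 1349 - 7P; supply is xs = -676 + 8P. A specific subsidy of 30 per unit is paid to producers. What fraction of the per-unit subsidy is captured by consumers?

Pre-subsidy: 1349 - 7P = -676 + 8P gives P* = 135, x* = 404.
With the subsidy, sellers receive Ps = Pb + 30 for each unit, where Pb is the price buyers pay.
Supply in terms of Pb becomes xs = -676 + 8(Pb + 30) = -436 + 8Pb. Setting this equal to demand: 1349 - 7Pb = -436 + 8Pb, so Pb = 119.
Sellers receive Ps = 119 + 30 = 149; x' = 1349 − 7·119 = 516.
Buyers' price falls by P* − Pb = 135 − 119 = 16; sellers' price rises by Ps − P* = 149 − 135 = 14.
So consumers capture 16/30 = 8/15 of each unit of subsidy.

Consumer share = 8/15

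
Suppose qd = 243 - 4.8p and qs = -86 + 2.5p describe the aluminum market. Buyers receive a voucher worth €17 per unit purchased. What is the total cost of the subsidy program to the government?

Pre-subsidy: 243 - 4.8p = -86 + 2.5p gives p* = 3290/73, q* = 1947/73.
With the rebate, buyers effectively pay pb = ps − 17, where ps is the price sellers receive.
Demand in terms of ps becomes qd = 243 − 4.8(ps − 17) = 324.6 - 4.8ps. Setting this equal to supply: 324.6 - 4.8ps = -86 + 2.5ps, so ps = 4106/73.
Buyers pay pb = 4106/73 − 17 = 2865/73; q' = -86 + 2.5·(4106/73) = 3987/73.
Government outlay = subsidy × quantity = 17 × 3987/73 = 67779/73.

Government cost = 67779/73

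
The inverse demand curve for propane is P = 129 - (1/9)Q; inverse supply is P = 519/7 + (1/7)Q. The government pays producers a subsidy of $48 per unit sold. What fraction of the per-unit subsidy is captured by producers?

Producer share = 0.5625

Pre-subsidy: 129 - (1/9)Q = 519/7 + (1/7)Q gives Q* = 216 and P* = 105.
With the subsidy, sellers receive Ps = Pb + 48 for each unit, where Pb is the price buyers pay.
On the curves, Pb = 129 - (1/9)Q and Ps = 519/7 + (1/7)Q; the wedge Ps − Pb = 48 gives 519/7 + (1/7)Q − (129 - (1/9)Q) = 48, so Q' = 405.
Then Pb = 129 − (1/9)·405 = 84 and Ps = 519/7 + (1/7)·405 = 132.
Buyers' price falls by P* − Pb = 105 − 84 = 21; sellers' price rises by Ps − P* = 132 − 105 = 27.
So producers capture 27/48 = 0.5625 of each unit of subsidy.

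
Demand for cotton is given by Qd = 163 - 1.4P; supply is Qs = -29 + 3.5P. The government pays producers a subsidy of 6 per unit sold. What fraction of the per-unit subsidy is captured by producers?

Pre-subsidy: 163 - 1.4P = -29 + 3.5P gives P* = 1920/49, Q* = 757/7.
With the subsidy, sellers receive Ps = Pb + 6 for each unit, where Pb is the price buyers pay.
Supply in terms of Pb becomes Qs = -29 + 3.5(Pb + 6) = -8 + 3.5Pb. Setting this equal to demand: 163 - 1.4Pb = -8 + 3.5Pb, so Pb = 1710/49.
Sellers receive Ps = 1710/49 + 6 = 2004/49; Q' = 163 − 1.4·(1710/49) = 799/7.
Buyers' price falls by P* − Pb = 1920/49 − 1710/49 = 30/7; sellers' price rises by Ps − P* = 2004/49 − 1920/49 = 12/7.
So producers capture (12/7)/6 = 2/7 of each unit of subsidy.

Producer share = 2/7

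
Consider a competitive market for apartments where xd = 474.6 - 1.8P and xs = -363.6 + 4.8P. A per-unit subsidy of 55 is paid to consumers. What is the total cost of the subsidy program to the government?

Pre-subsidy: 474.6 - 1.8P = -363.6 + 4.8P gives P* = 127, x* = 246.
With the rebate, buyers effectively pay Pb = Ps − 55, where Ps is the price sellers receive.
Demand in terms of Ps becomes xd = 474.6 − 1.8(Ps − 55) = 573.6 - 1.8Ps. Setting this equal to supply: 573.6 - 1.8Ps = -363.6 + 4.8Ps, so Ps = 142.
Buyers pay Pb = 142 − 55 = 87; x' = -363.6 + 4.8·142 = 318.
Government outlay = subsidy × quantity = 55 × 318 = 17490.

Government cost = 17490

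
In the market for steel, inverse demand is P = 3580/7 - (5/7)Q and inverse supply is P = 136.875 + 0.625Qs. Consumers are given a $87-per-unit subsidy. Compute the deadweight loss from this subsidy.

Pre-subsidy: 3580/7 - (5/7)Q = 136.875 + 0.625Q gives Q* = 839/3 and P* = 935/3.
With the rebate, buyers effectively pay Pb = Ps − 87, where Ps is the price sellers receive.
On the curves, Pb = 3580/7 - (5/7)Q and Ps = 136.875 + 0.625Q; the wedge Ps − Pb = 87 gives 136.875 + 0.625Q − (3580/7 - (5/7)Q) = 87, so Q' = 25847/75.
Then Pb = 3580/7 − (5/7)·(25847/75) = 3979/15 and Ps = 136.875 + 0.625·(25847/75) = 5284/15.
The subsidy expands output by 25847/75 − 839/3 = 64.96 past the efficient level; on those units the gap between marginal cost and willingness to pay runs from 0 up to 87.
DWL = ½ × 87 × 64.96 = 2825.76.

Deadweight loss = $2825.76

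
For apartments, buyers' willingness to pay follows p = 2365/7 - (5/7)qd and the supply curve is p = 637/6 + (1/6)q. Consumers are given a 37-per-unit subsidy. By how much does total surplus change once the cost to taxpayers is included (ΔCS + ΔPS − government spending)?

Net change in total surplus = -777

Pre-subsidy: 2365/7 - (5/7)q = 637/6 + (1/6)q gives q* = 263 and p* = 150.
With the rebate, buyers effectively pay pb = ps − 37, where ps is the price sellers receive.
On the curves, pb = 2365/7 - (5/7)q and ps = 637/6 + (1/6)q; the wedge ps − pb = 37 gives 637/6 + (1/6)q − (2365/7 - (5/7)q) = 37, so q' = 305.
Then pb = 2365/7 − (5/7)·305 = 120 and ps = 637/6 + (1/6)·305 = 157.
ΔCS = ½(263 + 305)(150 − 120) = 8520; ΔPS = ½(263 + 305)(157 − 150) = 1988.
Government spending = 37 × 305 = 11285.
Net change = 8520 + 1988 − 11285 = -777. The loss equals the DWL triangle ½·37·42.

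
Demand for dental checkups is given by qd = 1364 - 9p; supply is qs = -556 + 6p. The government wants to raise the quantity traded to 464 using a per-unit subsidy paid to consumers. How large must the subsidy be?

Required subsidy s = 70 per unit

At q = 464, invert demand for the buyer price: pb = (1364 − 464)/9 = 100; invert supply for the seller price: ps = (464 − (-556))/6 = 170.
The subsidy must fill the gap: s = ps − pb = 170 − 100 = 70.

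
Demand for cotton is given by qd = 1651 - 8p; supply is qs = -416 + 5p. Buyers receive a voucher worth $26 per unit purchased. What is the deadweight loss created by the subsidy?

Deadweight loss = $1040

Pre-subsidy: 1651 - 8p = -416 + 5p gives p* = 159, q* = 379.
With the rebate, buyers effectively pay pb = ps − 26, where ps is the price sellers receive.
Demand in terms of ps becomes qd = 1651 − 8(ps − 26) = 1859 - 8ps. Setting this equal to supply: 1859 - 8ps = -416 + 5ps, so ps = 175.
Buyers pay pb = 175 − 26 = 149; q' = -416 + 5·175 = 459.
The subsidy expands output by 459 − 379 = 80 past the efficient level; on those units the gap between marginal cost and willingness to pay runs from 0 up to 26.
DWL = ½ × 26 × 80 = 1040.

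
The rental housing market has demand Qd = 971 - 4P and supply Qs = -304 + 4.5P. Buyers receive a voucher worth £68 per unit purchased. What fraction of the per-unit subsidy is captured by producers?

Producer share = 8/17

Pre-subsidy: 971 - 4P = -304 + 4.5P gives P* = 150, Q* = 371.
With the rebate, buyers effectively pay Pb = Ps − 68, where Ps is the price sellers receive.
Demand in terms of Ps becomes Qd = 971 − 4(Ps − 68) = 1243 - 4Ps. Setting this equal to supply: 1243 - 4Ps = -304 + 4.5Ps, so Ps = 182.
Buyers pay Pb = 182 − 68 = 114; Q' = -304 + 4.5·182 = 515.
Buyers' price falls by P* − Pb = 150 − 114 = 36; sellers' price rises by Ps − P* = 182 − 150 = 32.
So producers capture 32/68 = 8/17 of each unit of subsidy.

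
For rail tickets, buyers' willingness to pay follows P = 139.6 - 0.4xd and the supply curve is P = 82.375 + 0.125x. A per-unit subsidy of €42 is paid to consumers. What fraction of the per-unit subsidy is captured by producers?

Producer share = 5/21

Pre-subsidy: 139.6 - 0.4x = 82.375 + 0.125x gives x* = 109 and P* = 96.
With the rebate, buyers effectively pay Pb = Ps − 42, where Ps is the price sellers receive.
On the curves, Pb = 139.6 - 0.4x and Ps = 82.375 + 0.125x; the wedge Ps − Pb = 42 gives 82.375 + 0.125x − (139.6 - 0.4x) = 42, so x' = 189.
Then Pb = 139.6 − 0.4·189 = 64 and Ps = 82.375 + 0.125·189 = 106.
Buyers' price falls by P* − Pb = 96 − 64 = 32; sellers' price rises by Ps − P* = 106 − 96 = 10.
So producers capture 10/42 = 5/21 of each unit of subsidy.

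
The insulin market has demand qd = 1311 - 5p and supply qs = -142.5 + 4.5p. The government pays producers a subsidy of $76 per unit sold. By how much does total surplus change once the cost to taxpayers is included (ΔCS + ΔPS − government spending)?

Net change in total surplus = -$6840

Pre-subsidy: 1311 - 5p = -142.5 + 4.5p gives p* = 153, q* = 546.
With the subsidy, sellers receive ps = pb + 76 for each unit, where pb is the price buyers pay.
Supply in terms of pb becomes qs = -142.5 + 4.5(pb + 76) = 199.5 + 4.5pb. Setting this equal to demand: 1311 - 5pb = 199.5 + 4.5pb, so pb = 117.
Sellers receive ps = 117 + 76 = 193; q' = 1311 − 5·117 = 726.
ΔCS = ½(546 + 726)(153 − 117) = 22896; ΔPS = ½(546 + 726)(193 − 153) = 25440.
Government spending = 76 × 726 = 55176.
Net change = 22896 + 25440 − 55176 = -6840. The loss equals the DWL triangle ½·76·180.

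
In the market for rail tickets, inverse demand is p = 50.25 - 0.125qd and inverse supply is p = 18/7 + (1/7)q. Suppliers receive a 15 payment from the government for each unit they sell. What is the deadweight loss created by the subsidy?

Deadweight loss = 420

Pre-subsidy: 50.25 - 0.125q = 18/7 + (1/7)q gives q* = 178 and p* = 28.
With the subsidy, sellers receive ps = pb + 15 for each unit, where pb is the price buyers pay.
On the curves, pb = 50.25 - 0.125q and ps = 18/7 + (1/7)q; the wedge ps − pb = 15 gives 18/7 + (1/7)q − (50.25 - 0.125q) = 15, so q' = 234.
Then pb = 50.25 − 0.125·234 = 21 and ps = 18/7 + (1/7)·234 = 36.
The subsidy expands output by 234 − 178 = 56 past the efficient level; on those units the gap between marginal cost and willingness to pay runs from 0 up to 15.
DWL = ½ × 15 × 56 = 420.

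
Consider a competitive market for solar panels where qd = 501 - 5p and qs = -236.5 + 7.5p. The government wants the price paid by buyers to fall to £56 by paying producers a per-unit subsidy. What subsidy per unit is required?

At a buyer price of 56, quantity demanded is 501 − 5·56 = 221.
Sellers supply 221 only when they receive ps with -236.5 + 7.5·ps = 221, i.e. ps = 61.
s = ps − pb = 61 − 56 = 5.

Required subsidy s = £5 per unit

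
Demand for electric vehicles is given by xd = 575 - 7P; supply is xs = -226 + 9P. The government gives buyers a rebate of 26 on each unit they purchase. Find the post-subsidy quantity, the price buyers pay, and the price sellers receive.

x' = 326.9375; buyers pay 35.4375; sellers receive 61.4375

Pre-subsidy: 575 - 7P = -226 + 9P gives P* = 50.0625, x* = 224.5625.
With the rebate, buyers effectively pay Pb = Ps − 26, where Ps is the price sellers receive.
Demand in terms of Ps becomes xd = 575 − 7(Ps − 26) = 757 - 7Ps. Setting this equal to supply: 757 - 7Ps = -226 + 9Ps, so Ps = 61.4375.
Buyers pay Pb = 61.4375 − 26 = 35.4375; x' = -226 + 9·61.4375 = 326.9375.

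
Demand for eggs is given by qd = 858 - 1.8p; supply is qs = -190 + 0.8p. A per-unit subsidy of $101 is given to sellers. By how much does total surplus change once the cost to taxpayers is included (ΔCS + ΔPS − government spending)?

Net change in total surplus = -183618/65

Pre-subsidy: 858 - 1.8p = -190 + 0.8p gives p* = 5240/13, q* = 1722/13.
With the subsidy, sellers receive ps = pb + 101 for each unit, where pb is the price buyers pay.
Supply in terms of pb becomes qs = -190 + 0.8(pb + 101) = -109.2 + 0.8pb. Setting this equal to demand: 858 - 1.8pb = -109.2 + 0.8pb, so pb = 372.
Sellers receive ps = 372 + 101 = 473; q' = 858 − 1.8·372 = 188.4.
ΔCS = ½(1722/13 + 188.4)(5240/13 − 372) = 4212912/845; ΔPS = ½(1722/13 + 188.4)(473 − 5240/13) = 9479052/845.
Government spending = 101 × 188.4 = 19028.4.
Net change = 4212912/845 + 9479052/845 − 19028.4 = -183618/65. The loss equals the DWL triangle ½·101·3636/65.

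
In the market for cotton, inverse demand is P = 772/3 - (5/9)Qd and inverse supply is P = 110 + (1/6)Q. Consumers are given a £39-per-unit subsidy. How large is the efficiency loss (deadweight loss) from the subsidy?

Pre-subsidy: 772/3 - (5/9)Q = 110 + (1/6)Q gives Q* = 204 and P* = 144.
With the rebate, buyers effectively pay Pb = Ps − 39, where Ps is the price sellers receive.
On the curves, Pb = 772/3 - (5/9)Q and Ps = 110 + (1/6)Q; the wedge Ps − Pb = 39 gives 110 + (1/6)Q − (772/3 - (5/9)Q) = 39, so Q' = 258.
Then Pb = 772/3 − (5/9)·258 = 114 and Ps = 110 + (1/6)·258 = 153.
The subsidy expands output by 258 − 204 = 54 past the efficient level; on those units the gap between marginal cost and willingness to pay runs from 0 up to 39.
DWL = ½ × 39 × 54 = 1053.

Deadweight loss = £1053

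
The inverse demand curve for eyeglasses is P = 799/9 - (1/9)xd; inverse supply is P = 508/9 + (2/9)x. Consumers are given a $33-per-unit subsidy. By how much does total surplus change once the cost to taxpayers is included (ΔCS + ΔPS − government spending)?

Pre-subsidy: 799/9 - (1/9)x = 508/9 + (2/9)x gives x* = 97 and P* = 78.
With the rebate, buyers effectively pay Pb = Ps − 33, where Ps is the price sellers receive.
On the curves, Pb = 799/9 - (1/9)x and Ps = 508/9 + (2/9)x; the wedge Ps − Pb = 33 gives 508/9 + (2/9)x − (799/9 - (1/9)x) = 33, so x' = 196.
Then Pb = 799/9 − (1/9)·196 = 67 and Ps = 508/9 + (2/9)·196 = 100.
ΔCS = ½(97 + 196)(78 − 67) = 1611.5; ΔPS = ½(97 + 196)(100 − 78) = 3223.
Government spending = 33 × 196 = 6468.
Net change = 1611.5 + 3223 − 6468 = -1633.5. The loss equals the DWL triangle ½·33·99.

Net change in total surplus = -$1633.5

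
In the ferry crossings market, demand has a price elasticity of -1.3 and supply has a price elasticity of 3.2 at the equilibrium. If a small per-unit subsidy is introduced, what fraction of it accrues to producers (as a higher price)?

Producer share = 13/45

For a small subsidy around the equilibrium, the benefit split depends on the relative slopes, which at a point are proportional to the elasticities.
Buyer share = εs/(εs + |εd|) = 3.2/(3.2 + 1.3) = 32/45; seller share = |εd|/(εs + |εd|) = 13/45.
So producers capture 13/45 of the subsidy.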